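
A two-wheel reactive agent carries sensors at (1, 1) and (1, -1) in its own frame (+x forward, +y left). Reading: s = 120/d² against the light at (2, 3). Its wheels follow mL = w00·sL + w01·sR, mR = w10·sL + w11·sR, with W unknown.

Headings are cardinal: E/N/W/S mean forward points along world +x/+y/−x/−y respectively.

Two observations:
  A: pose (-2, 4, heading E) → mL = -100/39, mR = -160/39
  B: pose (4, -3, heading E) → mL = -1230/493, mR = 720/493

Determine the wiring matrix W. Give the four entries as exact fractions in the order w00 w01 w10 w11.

obs A: pose=(-2,4,E) → sL=120/13, sR=40/3, mL=-100/39, mR=-160/39
obs B: pose=(4,-3,E) → sL=60/17, sR=60/29, mL=-1230/493, mR=720/493
sensor matrix S = [[120/13, 40/3], [60/17, 60/29]]; det S = -179200/6409
solve [mL_A; mL_B] = S·[w00; w01] and [mR_A; mR_B] = S·[w10; w11]:
  w00 = -1, w01 = 1/2, w10 = 1, w11 = -1

-1 1/2 1 -1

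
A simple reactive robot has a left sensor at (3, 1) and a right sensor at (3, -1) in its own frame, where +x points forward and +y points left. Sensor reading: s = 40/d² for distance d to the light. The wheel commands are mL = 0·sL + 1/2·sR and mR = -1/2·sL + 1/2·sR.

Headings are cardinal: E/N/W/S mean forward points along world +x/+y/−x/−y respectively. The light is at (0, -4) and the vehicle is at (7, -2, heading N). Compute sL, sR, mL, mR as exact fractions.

40/61 40/89 20/89 -560/5429

left sensor world pos  = (6, 1); dL² = 61
right sensor world pos = (8, 1); dR² = 89
sL = 40/61 = 40/61
sR = 40/89 = 40/89
mL = 0·sL + 1/2·sR = 20/89
mR = -1/2·sL + 1/2·sR = -560/5429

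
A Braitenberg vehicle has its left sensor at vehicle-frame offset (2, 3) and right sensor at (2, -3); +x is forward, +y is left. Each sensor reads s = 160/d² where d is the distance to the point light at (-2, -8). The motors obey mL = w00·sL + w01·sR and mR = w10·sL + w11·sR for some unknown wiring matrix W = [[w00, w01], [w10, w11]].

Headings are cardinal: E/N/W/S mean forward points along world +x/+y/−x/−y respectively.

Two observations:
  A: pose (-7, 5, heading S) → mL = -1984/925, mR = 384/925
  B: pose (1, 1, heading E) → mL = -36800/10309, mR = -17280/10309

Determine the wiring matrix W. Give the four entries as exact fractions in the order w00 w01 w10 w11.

obs A: pose=(-7,5,S) → sL=32/25, sR=32/37, mL=-1984/925, mR=384/925
obs B: pose=(1,1,E) → sL=160/169, sR=160/61, mL=-36800/10309, mR=-17280/10309
sensor matrix S = [[32/25, 32/37], [160/169, 160/61]]; det S = 4841472/1907165
solve [mL_A; mL_B] = S·[w00; w01] and [mR_A; mR_B] = S·[w10; w11]:
  w00 = -1, w01 = -1, w10 = 1, w11 = -1

-1 -1 1 -1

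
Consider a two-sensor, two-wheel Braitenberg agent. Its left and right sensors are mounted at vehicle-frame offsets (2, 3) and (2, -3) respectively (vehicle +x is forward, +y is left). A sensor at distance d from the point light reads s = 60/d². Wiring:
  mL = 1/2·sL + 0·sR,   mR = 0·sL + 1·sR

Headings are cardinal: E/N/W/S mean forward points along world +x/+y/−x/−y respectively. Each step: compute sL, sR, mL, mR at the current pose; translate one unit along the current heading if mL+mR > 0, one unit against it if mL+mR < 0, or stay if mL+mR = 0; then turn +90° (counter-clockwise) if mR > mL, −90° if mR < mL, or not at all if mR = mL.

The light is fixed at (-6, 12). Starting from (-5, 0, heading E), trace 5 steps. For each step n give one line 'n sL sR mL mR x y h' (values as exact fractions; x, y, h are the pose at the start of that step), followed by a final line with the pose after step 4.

0 2/3 10/39 1/3 10/39 -5 0 E
1 60/221 60/197 30/221 60/197 -4 0 S
2 15/29 15/68 15/58 15/68 -4 -1 E
3 20/87 4/15 10/87 4/15 -3 -1 S
4 30/73 30/157 15/73 30/157 -3 -2 E
final -2 -2 S

n=0: pose=(-5,0,E); sL=2/3, sR=10/39; mL=1/3, mR=10/39; mL+mR=23/39 → advance +1; mR−mL=-1/13 → turn -1·90°
n=1: pose=(-4,0,S); sL=60/221, sR=60/197; mL=30/221, mR=60/197; mL+mR=19170/43537 → advance +1; mR−mL=7350/43537 → turn +1·90°
n=2: pose=(-4,-1,E); sL=15/29, sR=15/68; mL=15/58, mR=15/68; mL+mR=945/1972 → advance +1; mR−mL=-75/1972 → turn -1·90°
n=3: pose=(-3,-1,S); sL=20/87, sR=4/15; mL=10/87, mR=4/15; mL+mR=166/435 → advance +1; mR−mL=22/145 → turn +1·90°
n=4: pose=(-3,-2,E); sL=30/73, sR=30/157; mL=15/73, mR=30/157; mL+mR=4545/11461 → advance +1; mR−mL=-165/11461 → turn -1·90°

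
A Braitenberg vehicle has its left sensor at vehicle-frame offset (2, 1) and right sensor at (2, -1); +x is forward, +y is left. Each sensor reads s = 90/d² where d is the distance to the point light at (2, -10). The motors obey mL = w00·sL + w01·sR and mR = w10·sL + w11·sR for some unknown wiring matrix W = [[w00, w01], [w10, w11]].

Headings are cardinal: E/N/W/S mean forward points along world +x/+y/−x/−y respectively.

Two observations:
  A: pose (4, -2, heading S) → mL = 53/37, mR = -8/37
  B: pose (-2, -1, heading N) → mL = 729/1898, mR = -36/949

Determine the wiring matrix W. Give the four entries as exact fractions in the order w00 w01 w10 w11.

-1/2 1 1/2 -1/2

obs A: pose=(4,-2,S) → sL=2, sR=90/37, mL=53/37, mR=-8/37
obs B: pose=(-2,-1,N) → sL=45/73, sR=9/13, mL=729/1898, mR=-36/949
sensor matrix S = [[2, 90/37], [45/73, 9/13]]; det S = -4032/35113
solve [mL_A; mL_B] = S·[w00; w01] and [mR_A; mR_B] = S·[w10; w11]:
  w00 = -1/2, w01 = 1, w10 = 1/2, w11 = -1/2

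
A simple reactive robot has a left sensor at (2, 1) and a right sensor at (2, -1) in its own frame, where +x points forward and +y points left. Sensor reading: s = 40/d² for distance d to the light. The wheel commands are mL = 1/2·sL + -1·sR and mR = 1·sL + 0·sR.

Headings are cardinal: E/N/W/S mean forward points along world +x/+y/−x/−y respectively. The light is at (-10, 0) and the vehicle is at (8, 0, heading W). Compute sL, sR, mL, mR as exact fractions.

40/257 40/257 -20/257 40/257

left sensor world pos  = (6, -1); dL² = 257
right sensor world pos = (6, 1); dR² = 257
sL = 40/257 = 40/257
sR = 40/257 = 40/257
mL = 1/2·sL + -1·sR = -20/257
mR = 1·sL + 0·sR = 40/257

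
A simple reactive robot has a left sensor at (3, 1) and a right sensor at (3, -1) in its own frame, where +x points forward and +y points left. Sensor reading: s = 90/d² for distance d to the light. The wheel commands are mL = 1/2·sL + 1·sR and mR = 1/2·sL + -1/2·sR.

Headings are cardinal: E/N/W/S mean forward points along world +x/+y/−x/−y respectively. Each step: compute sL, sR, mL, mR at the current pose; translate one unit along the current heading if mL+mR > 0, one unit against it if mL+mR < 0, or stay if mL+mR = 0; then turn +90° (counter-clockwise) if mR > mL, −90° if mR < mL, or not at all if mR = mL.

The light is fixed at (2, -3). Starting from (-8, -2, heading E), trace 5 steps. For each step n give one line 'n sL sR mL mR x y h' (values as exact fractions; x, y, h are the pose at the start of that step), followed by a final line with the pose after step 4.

0 90/53 90/49 6975/2597 -180/2597 -8 -2 E
1 45/34 45/52 675/442 405/1768 -7 -2 S
2 18/29 18/29 27/29 0 -7 -3 W
3 9/13 1 35/26 -2/13 -8 -3 N
4 90/53 90/49 6975/2597 -180/2597 -8 -2 E
final -7 -2 S

n=0: pose=(-8,-2,E); sL=90/53, sR=90/49; mL=6975/2597, mR=-180/2597; mL+mR=6795/2597 → advance +1; mR−mL=-135/49 → turn -1·90°
n=1: pose=(-7,-2,S); sL=45/34, sR=45/52; mL=675/442, mR=405/1768; mL+mR=3105/1768 → advance +1; mR−mL=-135/104 → turn -1·90°
n=2: pose=(-7,-3,W); sL=18/29, sR=18/29; mL=27/29, mR=0; mL+mR=27/29 → advance +1; mR−mL=-27/29 → turn -1·90°
n=3: pose=(-8,-3,N); sL=9/13, sR=1; mL=35/26, mR=-2/13; mL+mR=31/26 → advance +1; mR−mL=-3/2 → turn -1·90°
n=4: pose=(-8,-2,E); sL=90/53, sR=90/49; mL=6975/2597, mR=-180/2597; mL+mR=6795/2597 → advance +1; mR−mL=-135/49 → turn -1·90°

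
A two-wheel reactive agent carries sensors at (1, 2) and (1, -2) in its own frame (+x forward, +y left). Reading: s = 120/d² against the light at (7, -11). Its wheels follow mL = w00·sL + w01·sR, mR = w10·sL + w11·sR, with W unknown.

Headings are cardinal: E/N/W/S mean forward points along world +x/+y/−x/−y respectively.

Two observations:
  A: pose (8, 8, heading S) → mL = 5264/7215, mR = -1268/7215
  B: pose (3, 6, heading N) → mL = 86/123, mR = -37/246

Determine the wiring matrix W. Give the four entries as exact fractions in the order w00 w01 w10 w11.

obs A: pose=(8,8,S) → sL=40/111, sR=24/65, mL=5264/7215, mR=-1268/7215
obs B: pose=(3,6,N) → sL=1/3, sR=15/41, mL=86/123, mR=-37/246
sensor matrix S = [[40/111, 24/65], [1/3, 15/41]]; det S = 864/98605
solve [mL_A; mL_B] = S·[w00; w01] and [mR_A; mR_B] = S·[w10; w11]:
  w00 = 1, w01 = 1, w10 = -1, w11 = 1/2

1 1 -1 1/2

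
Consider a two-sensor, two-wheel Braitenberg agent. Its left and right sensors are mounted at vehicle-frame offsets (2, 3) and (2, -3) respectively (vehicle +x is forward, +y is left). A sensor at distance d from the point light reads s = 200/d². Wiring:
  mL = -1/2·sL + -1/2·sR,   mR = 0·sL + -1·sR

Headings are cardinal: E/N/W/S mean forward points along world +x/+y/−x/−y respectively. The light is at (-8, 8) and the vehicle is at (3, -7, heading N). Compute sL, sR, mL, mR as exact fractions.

200/233 40/73 -11960/17009 -40/73

left sensor world pos  = (0, -5); dL² = 233
right sensor world pos = (6, -5); dR² = 365
sL = 200/233 = 200/233
sR = 200/365 = 40/73
mL = -1/2·sL + -1/2·sR = -11960/17009
mR = 0·sL + -1·sR = -40/73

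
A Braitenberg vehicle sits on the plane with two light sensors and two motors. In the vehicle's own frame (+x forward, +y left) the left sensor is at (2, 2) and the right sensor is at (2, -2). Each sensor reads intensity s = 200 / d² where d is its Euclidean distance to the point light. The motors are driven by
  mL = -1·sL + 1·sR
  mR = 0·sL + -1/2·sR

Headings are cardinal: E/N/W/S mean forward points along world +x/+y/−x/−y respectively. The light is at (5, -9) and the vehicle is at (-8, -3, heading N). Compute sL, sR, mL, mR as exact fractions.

left sensor world pos  = (-10, -1); dL² = 289
right sensor world pos = (-6, -1); dR² = 185
sL = 200/289 = 200/289
sR = 200/185 = 40/37
mL = -1·sL + 1·sR = 4160/10693
mR = 0·sL + -1/2·sR = -20/37

200/289 40/37 4160/10693 -20/37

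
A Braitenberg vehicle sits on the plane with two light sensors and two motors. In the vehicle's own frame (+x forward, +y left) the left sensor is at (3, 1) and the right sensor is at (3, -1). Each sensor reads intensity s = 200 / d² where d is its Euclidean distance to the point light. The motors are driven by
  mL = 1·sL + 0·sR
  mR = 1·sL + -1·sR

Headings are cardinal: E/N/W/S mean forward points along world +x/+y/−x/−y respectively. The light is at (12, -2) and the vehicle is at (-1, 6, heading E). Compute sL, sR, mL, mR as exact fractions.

left sensor world pos  = (2, 7); dL² = 181
right sensor world pos = (2, 5); dR² = 149
sL = 200/181 = 200/181
sR = 200/149 = 200/149
mL = 1·sL + 0·sR = 200/181
mR = 1·sL + -1·sR = -6400/26969

200/181 200/149 200/181 -6400/26969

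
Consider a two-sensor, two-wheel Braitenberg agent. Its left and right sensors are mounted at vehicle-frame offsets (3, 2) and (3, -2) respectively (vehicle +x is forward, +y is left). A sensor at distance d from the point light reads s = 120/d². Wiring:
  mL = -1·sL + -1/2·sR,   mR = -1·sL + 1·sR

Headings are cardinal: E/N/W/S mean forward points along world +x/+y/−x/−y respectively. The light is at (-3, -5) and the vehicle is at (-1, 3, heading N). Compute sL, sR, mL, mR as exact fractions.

120/121 120/137 -23700/16577 -1920/16577

left sensor world pos  = (-3, 6); dL² = 121
right sensor world pos = (1, 6); dR² = 137
sL = 120/121 = 120/121
sR = 120/137 = 120/137
mL = -1·sL + -1/2·sR = -23700/16577
mR = -1·sL + 1·sR = -1920/16577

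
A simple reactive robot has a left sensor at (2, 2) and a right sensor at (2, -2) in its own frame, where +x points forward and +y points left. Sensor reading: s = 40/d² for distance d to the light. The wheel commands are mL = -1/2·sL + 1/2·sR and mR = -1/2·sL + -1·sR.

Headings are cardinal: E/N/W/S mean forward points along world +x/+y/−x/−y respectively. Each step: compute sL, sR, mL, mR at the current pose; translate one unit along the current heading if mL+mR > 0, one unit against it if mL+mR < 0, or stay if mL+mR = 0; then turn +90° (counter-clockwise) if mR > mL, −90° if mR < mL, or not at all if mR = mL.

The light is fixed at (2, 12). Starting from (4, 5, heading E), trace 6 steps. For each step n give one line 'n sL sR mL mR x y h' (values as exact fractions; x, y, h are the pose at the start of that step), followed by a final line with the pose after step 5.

0 40/41 40/97 -1120/3977 -3580/3977 4 5 E
1 4/9 20/41 8/369 -262/369 3 5 S
2 8/13 40/17 192/221 -588/221 3 6 W
3 5/2 5/4 -5/8 -5/2 4 6 N
4 40/41 40/97 -1120/3977 -3580/3977 4 5 E
5 4/9 20/41 8/369 -262/369 3 5 S
final 3 6 W

n=0: pose=(4,5,E); sL=40/41, sR=40/97; mL=-1120/3977, mR=-3580/3977; mL+mR=-4700/3977 → advance -1; mR−mL=-60/97 → turn -1·90°
n=1: pose=(3,5,S); sL=4/9, sR=20/41; mL=8/369, mR=-262/369; mL+mR=-254/369 → advance -1; mR−mL=-30/41 → turn -1·90°
n=2: pose=(3,6,W); sL=8/13, sR=40/17; mL=192/221, mR=-588/221; mL+mR=-396/221 → advance -1; mR−mL=-60/17 → turn -1·90°
n=3: pose=(4,6,N); sL=5/2, sR=5/4; mL=-5/8, mR=-5/2; mL+mR=-25/8 → advance -1; mR−mL=-15/8 → turn -1·90°
n=4: pose=(4,5,E); sL=40/41, sR=40/97; mL=-1120/3977, mR=-3580/3977; mL+mR=-4700/3977 → advance -1; mR−mL=-60/97 → turn -1·90°
n=5: pose=(3,5,S); sL=4/9, sR=20/41; mL=8/369, mR=-262/369; mL+mR=-254/369 → advance -1; mR−mL=-30/41 → turn -1·90°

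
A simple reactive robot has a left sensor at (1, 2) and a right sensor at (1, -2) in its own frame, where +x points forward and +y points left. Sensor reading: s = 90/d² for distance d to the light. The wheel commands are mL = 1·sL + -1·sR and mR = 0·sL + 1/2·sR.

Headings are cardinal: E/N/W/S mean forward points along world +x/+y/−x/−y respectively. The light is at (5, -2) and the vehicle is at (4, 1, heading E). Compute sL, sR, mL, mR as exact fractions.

left sensor world pos  = (5, 3); dL² = 25
right sensor world pos = (5, -1); dR² = 1
sL = 90/25 = 18/5
sR = 90/1 = 90
mL = 1·sL + -1·sR = -432/5
mR = 0·sL + 1/2·sR = 45

18/5 90 -432/5 45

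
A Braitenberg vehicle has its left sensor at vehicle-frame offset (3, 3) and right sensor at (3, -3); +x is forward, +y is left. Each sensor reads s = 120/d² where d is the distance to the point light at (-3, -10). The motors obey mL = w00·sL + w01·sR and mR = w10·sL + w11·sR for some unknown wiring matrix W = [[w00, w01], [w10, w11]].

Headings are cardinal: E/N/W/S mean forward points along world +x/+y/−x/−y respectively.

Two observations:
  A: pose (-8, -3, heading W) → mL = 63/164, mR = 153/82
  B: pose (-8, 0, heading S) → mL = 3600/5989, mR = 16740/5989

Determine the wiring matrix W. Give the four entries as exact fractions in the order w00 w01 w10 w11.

obs A: pose=(-8,-3,W) → sL=3/2, sR=30/41, mL=63/164, mR=153/82
obs B: pose=(-8,0,S) → sL=120/53, sR=120/113, mL=3600/5989, mR=16740/5989
sensor matrix S = [[3/2, 30/41], [120/53, 120/113]]; det S = -15660/245549
solve [mL_A; mL_B] = S·[w00; w01] and [mR_A; mR_B] = S·[w10; w11]:
  w00 = 1/2, w01 = -1/2, w10 = 1, w11 = 1/2

1/2 -1/2 1 1/2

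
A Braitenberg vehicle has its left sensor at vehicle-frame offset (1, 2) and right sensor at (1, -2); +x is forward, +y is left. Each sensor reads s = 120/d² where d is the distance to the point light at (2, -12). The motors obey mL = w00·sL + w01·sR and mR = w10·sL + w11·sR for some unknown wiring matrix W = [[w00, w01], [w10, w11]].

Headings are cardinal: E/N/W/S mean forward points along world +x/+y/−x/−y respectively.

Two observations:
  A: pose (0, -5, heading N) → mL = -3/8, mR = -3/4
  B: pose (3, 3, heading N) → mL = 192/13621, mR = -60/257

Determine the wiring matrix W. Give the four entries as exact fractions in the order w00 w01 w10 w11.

1 -1 -1/2 0

obs A: pose=(0,-5,N) → sL=3/2, sR=15/8, mL=-3/8, mR=-3/4
obs B: pose=(3,3,N) → sL=120/257, sR=24/53, mL=192/13621, mR=-60/257
sensor matrix S = [[3/2, 15/8], [120/257, 24/53]]; det S = -2673/13621
solve [mL_A; mL_B] = S·[w00; w01] and [mR_A; mR_B] = S·[w10; w11]:
  w00 = 1, w01 = -1, w10 = -1/2, w11 = 0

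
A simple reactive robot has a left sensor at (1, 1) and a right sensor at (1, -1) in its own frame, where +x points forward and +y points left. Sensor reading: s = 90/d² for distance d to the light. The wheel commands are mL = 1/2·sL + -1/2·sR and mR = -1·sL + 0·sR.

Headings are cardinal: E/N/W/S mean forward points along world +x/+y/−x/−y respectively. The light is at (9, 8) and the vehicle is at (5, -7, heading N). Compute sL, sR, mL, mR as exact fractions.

90/221 18/41 -144/9061 -90/221

left sensor world pos  = (4, -6); dL² = 221
right sensor world pos = (6, -6); dR² = 205
sL = 90/221 = 90/221
sR = 90/205 = 18/41
mL = 1/2·sL + -1/2·sR = -144/9061
mR = -1·sL + 0·sR = -90/221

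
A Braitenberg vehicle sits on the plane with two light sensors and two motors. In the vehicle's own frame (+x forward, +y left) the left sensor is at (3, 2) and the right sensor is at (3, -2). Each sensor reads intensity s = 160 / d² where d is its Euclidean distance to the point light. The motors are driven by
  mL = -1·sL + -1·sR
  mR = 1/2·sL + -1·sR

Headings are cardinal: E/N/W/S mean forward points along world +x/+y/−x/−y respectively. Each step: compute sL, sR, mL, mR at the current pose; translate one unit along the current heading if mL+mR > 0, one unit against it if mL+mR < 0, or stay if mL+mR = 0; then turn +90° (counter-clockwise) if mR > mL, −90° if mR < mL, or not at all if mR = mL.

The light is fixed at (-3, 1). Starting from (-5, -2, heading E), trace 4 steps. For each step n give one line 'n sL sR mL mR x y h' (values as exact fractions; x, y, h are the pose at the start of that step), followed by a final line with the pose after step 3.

0 80 80/13 -1120/13 440/13 -5 -2 E
1 32/5 160 -832/5 -784/5 -6 -2 N
2 20/9 4 -56/9 -26/9 -6 -3 W
3 160/49 32/13 -3648/637 -528/637 -5 -3 S
final -5 -2 E

n=0: pose=(-5,-2,E); sL=80, sR=80/13; mL=-1120/13, mR=440/13; mL+mR=-680/13 → advance -1; mR−mL=120 → turn +1·90°
n=1: pose=(-6,-2,N); sL=32/5, sR=160; mL=-832/5, mR=-784/5; mL+mR=-1616/5 → advance -1; mR−mL=48/5 → turn +1·90°
n=2: pose=(-6,-3,W); sL=20/9, sR=4; mL=-56/9, mR=-26/9; mL+mR=-82/9 → advance -1; mR−mL=10/3 → turn +1·90°
n=3: pose=(-5,-3,S); sL=160/49, sR=32/13; mL=-3648/637, mR=-528/637; mL+mR=-4176/637 → advance -1; mR−mL=240/49 → turn +1·90°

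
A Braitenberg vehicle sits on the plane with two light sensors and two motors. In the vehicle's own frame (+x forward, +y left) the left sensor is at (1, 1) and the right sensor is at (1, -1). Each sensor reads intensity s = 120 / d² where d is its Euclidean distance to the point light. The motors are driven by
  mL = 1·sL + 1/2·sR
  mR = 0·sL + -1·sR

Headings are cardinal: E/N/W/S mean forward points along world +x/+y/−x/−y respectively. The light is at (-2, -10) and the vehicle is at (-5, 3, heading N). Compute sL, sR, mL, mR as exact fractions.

30/53 3/5 459/530 -3/5

left sensor world pos  = (-6, 4); dL² = 212
right sensor world pos = (-4, 4); dR² = 200
sL = 120/212 = 30/53
sR = 120/200 = 3/5
mL = 1·sL + 1/2·sR = 459/530
mR = 0·sL + -1·sR = -3/5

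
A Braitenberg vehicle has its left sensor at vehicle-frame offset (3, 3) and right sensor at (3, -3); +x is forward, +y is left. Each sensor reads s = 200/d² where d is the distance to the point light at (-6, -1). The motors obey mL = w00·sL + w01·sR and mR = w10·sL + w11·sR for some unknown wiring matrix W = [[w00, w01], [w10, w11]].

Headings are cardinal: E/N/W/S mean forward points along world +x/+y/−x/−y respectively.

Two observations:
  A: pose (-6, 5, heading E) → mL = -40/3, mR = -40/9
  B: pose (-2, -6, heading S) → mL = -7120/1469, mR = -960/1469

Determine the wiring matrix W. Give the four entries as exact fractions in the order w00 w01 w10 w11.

obs A: pose=(-6,5,E) → sL=20/9, sR=100/9, mL=-40/3, mR=-40/9
obs B: pose=(-2,-6,S) → sL=200/113, sR=40/13, mL=-7120/1469, mR=-960/1469
sensor matrix S = [[20/9, 100/9], [200/113, 40/13]]; det S = -169600/13221
solve [mL_A; mL_B] = S·[w00; w01] and [mR_A; mR_B] = S·[w10; w11]:
  w00 = -1, w01 = -1, w10 = 1/2, w11 = -1/2

-1 -1 1/2 -1/2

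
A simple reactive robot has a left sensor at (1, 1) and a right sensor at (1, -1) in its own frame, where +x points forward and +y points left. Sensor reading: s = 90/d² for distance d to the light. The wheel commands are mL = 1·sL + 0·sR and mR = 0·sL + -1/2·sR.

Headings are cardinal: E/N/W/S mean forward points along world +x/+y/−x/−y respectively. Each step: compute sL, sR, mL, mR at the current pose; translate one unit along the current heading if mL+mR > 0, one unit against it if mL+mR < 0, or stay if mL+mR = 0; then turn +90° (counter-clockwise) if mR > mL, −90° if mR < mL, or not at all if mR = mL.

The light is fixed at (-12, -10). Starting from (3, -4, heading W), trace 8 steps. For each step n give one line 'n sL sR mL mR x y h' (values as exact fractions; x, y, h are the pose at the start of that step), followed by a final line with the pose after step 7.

0 90/221 18/49 90/221 -9/49 3 -4 W
1 45/109 45/137 45/109 -45/274 2 -4 N
2 90/289 10/29 90/289 -5/29 2 -3 E
3 45/146 45/116 45/146 -45/232 3 -3 S
4 90/221 18/49 90/221 -9/49 3 -4 W
5 45/109 45/137 45/109 -45/274 2 -4 N
6 90/289 10/29 90/289 -5/29 2 -3 E
7 45/146 45/116 45/146 -45/232 3 -3 S
final 3 -4 W

n=0: pose=(3,-4,W); sL=90/221, sR=18/49; mL=90/221, mR=-9/49; mL+mR=2421/10829 → advance +1; mR−mL=-6399/10829 → turn -1·90°
n=1: pose=(2,-4,N); sL=45/109, sR=45/137; mL=45/109, mR=-45/274; mL+mR=7425/29866 → advance +1; mR−mL=-17235/29866 → turn -1·90°
n=2: pose=(2,-3,E); sL=90/289, sR=10/29; mL=90/289, mR=-5/29; mL+mR=1165/8381 → advance +1; mR−mL=-4055/8381 → turn -1·90°
n=3: pose=(3,-3,S); sL=45/146, sR=45/116; mL=45/146, mR=-45/232; mL+mR=1935/16936 → advance +1; mR−mL=-8505/16936 → turn -1·90°
n=4: pose=(3,-4,W); sL=90/221, sR=18/49; mL=90/221, mR=-9/49; mL+mR=2421/10829 → advance +1; mR−mL=-6399/10829 → turn -1·90°
n=5: pose=(2,-4,N); sL=45/109, sR=45/137; mL=45/109, mR=-45/274; mL+mR=7425/29866 → advance +1; mR−mL=-17235/29866 → turn -1·90°
n=6: pose=(2,-3,E); sL=90/289, sR=10/29; mL=90/289, mR=-5/29; mL+mR=1165/8381 → advance +1; mR−mL=-4055/8381 → turn -1·90°
n=7: pose=(3,-3,S); sL=45/146, sR=45/116; mL=45/146, mR=-45/232; mL+mR=1935/16936 → advance +1; mR−mL=-8505/16936 → turn -1·90°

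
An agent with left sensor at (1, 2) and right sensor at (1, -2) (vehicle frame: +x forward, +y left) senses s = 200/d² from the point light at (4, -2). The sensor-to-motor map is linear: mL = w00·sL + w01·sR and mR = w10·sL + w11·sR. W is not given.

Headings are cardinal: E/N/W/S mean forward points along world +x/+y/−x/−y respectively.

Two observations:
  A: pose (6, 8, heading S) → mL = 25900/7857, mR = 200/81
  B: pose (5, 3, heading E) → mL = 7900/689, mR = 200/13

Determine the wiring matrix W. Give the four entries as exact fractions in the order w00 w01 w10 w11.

obs A: pose=(6,8,S) → sL=200/97, sR=200/81, mL=25900/7857, mR=200/81
obs B: pose=(5,3,E) → sL=200/53, sR=200/13, mL=7900/689, mR=200/13
sensor matrix S = [[200/97, 200/81], [200/53, 200/13]]; det S = 121280000/5413473
solve [mL_A; mL_B] = S·[w00; w01] and [mR_A; mR_B] = S·[w10; w11]:
  w00 = 1, w01 = 1/2, w10 = 0, w11 = 1

1 1/2 0 1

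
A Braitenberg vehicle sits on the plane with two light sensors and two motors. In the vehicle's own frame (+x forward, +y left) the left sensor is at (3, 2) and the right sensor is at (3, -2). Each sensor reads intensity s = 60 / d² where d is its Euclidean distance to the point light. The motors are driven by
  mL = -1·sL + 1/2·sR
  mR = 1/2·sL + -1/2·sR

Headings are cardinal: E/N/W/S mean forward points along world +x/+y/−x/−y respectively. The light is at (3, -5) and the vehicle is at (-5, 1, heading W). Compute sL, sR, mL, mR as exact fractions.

60/137 12/37 -1398/5069 288/5069

left sensor world pos  = (-8, -1); dL² = 137
right sensor world pos = (-8, 3); dR² = 185
sL = 60/137 = 60/137
sR = 60/185 = 12/37
mL = -1·sL + 1/2·sR = -1398/5069
mR = 1/2·sL + -1/2·sR = 288/5069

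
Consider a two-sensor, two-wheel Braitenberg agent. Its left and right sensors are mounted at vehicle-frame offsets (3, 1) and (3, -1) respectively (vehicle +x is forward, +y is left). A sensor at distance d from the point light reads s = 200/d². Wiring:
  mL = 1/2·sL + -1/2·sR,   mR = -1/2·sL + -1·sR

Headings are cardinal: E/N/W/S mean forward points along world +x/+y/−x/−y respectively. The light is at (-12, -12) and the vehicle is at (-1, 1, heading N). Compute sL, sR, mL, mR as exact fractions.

left sensor world pos  = (-2, 4); dL² = 356
right sensor world pos = (0, 4); dR² = 400
sL = 200/356 = 50/89
sR = 200/400 = 1/2
mL = 1/2·sL + -1/2·sR = 11/356
mR = -1/2·sL + -1·sR = -139/178

50/89 1/2 11/356 -139/178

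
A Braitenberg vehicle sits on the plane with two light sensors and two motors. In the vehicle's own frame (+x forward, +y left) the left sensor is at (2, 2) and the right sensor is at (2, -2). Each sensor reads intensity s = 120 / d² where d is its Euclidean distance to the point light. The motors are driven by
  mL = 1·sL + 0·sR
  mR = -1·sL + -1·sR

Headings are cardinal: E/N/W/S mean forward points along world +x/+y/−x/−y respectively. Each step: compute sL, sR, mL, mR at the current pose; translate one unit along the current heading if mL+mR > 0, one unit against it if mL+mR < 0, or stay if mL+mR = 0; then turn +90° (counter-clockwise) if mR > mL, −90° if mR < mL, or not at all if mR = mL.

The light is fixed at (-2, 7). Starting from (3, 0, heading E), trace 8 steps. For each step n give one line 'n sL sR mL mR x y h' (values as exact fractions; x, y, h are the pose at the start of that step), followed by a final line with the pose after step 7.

n=0: pose=(3,0,E); sL=60/37, sR=12/13; mL=60/37, mR=-1224/481; mL+mR=-12/13 → advance -1; mR−mL=-2004/481 → turn -1·90°
n=1: pose=(2,0,S); sL=40/39, sR=24/17; mL=40/39, mR=-1616/663; mL+mR=-24/17 → advance -1; mR−mL=-2296/663 → turn -1·90°
n=2: pose=(2,1,W); sL=30/17, sR=6; mL=30/17, mR=-132/17; mL+mR=-6 → advance -1; mR−mL=-162/17 → turn -1·90°
n=3: pose=(3,1,N); sL=24/5, sR=24/13; mL=24/5, mR=-432/65; mL+mR=-24/13 → advance -1; mR−mL=-744/65 → turn -1·90°
n=4: pose=(3,0,E); sL=60/37, sR=12/13; mL=60/37, mR=-1224/481; mL+mR=-12/13 → advance -1; mR−mL=-2004/481 → turn -1·90°
n=5: pose=(2,0,S); sL=40/39, sR=24/17; mL=40/39, mR=-1616/663; mL+mR=-24/17 → advance -1; mR−mL=-2296/663 → turn -1·90°
n=6: pose=(2,1,W); sL=30/17, sR=6; mL=30/17, mR=-132/17; mL+mR=-6 → advance -1; mR−mL=-162/17 → turn -1·90°
n=7: pose=(3,1,N); sL=24/5, sR=24/13; mL=24/5, mR=-432/65; mL+mR=-24/13 → advance -1; mR−mL=-744/65 → turn -1·90°

0 60/37 12/13 60/37 -1224/481 3 0 E
1 40/39 24/17 40/39 -1616/663 2 0 S
2 30/17 6 30/17 -132/17 2 1 W
3 24/5 24/13 24/5 -432/65 3 1 N
4 60/37 12/13 60/37 -1224/481 3 0 E
5 40/39 24/17 40/39 -1616/663 2 0 S
6 30/17 6 30/17 -132/17 2 1 W
7 24/5 24/13 24/5 -432/65 3 1 N
final 3 0 E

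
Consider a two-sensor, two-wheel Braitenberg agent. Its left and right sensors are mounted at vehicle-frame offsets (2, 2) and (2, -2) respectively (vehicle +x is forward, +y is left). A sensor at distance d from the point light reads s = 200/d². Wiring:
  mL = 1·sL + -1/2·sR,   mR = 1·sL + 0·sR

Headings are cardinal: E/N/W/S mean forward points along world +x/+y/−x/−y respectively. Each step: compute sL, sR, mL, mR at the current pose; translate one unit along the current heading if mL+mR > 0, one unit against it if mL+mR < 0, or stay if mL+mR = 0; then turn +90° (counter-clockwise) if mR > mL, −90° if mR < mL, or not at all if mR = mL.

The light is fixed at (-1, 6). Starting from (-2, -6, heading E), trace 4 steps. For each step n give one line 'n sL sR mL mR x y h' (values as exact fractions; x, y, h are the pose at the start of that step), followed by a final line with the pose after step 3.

0 200/101 200/197 29300/19897 200/101 -2 -6 E
1 25/13 25/13 25/26 25/13 -1 -6 N
2 200/173 40/17 -60/2941 200/173 -1 -5 W
3 20/17 100/89 930/1513 20/17 -2 -5 S
final -2 -6 E

n=0: pose=(-2,-6,E); sL=200/101, sR=200/197; mL=29300/19897, mR=200/101; mL+mR=68700/19897 → advance +1; mR−mL=100/197 → turn +1·90°
n=1: pose=(-1,-6,N); sL=25/13, sR=25/13; mL=25/26, mR=25/13; mL+mR=75/26 → advance +1; mR−mL=25/26 → turn +1·90°
n=2: pose=(-1,-5,W); sL=200/173, sR=40/17; mL=-60/2941, mR=200/173; mL+mR=3340/2941 → advance +1; mR−mL=20/17 → turn +1·90°
n=3: pose=(-2,-5,S); sL=20/17, sR=100/89; mL=930/1513, mR=20/17; mL+mR=2710/1513 → advance +1; mR−mL=50/89 → turn +1·90°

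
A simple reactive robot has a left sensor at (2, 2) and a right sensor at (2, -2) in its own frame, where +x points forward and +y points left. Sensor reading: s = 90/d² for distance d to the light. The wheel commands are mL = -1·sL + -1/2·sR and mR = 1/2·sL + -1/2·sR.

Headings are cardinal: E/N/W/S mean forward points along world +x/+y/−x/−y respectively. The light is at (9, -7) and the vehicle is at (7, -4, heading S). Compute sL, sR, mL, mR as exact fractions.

90 90/17 -1575/17 720/17

left sensor world pos  = (9, -6); dL² = 1
right sensor world pos = (5, -6); dR² = 17
sL = 90/1 = 90
sR = 90/17 = 90/17
mL = -1·sL + -1/2·sR = -1575/17
mR = 1/2·sL + -1/2·sR = 720/17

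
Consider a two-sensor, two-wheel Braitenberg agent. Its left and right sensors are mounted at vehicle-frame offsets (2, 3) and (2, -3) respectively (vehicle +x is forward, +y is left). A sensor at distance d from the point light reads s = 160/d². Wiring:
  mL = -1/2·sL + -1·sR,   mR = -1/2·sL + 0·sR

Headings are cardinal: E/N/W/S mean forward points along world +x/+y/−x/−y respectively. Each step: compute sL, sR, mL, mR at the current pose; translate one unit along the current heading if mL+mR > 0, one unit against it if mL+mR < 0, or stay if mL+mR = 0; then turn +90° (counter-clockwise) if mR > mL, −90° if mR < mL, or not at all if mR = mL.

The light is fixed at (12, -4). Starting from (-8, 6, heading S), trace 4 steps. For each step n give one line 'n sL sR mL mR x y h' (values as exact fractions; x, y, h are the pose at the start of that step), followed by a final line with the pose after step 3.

n=0: pose=(-8,6,S); sL=160/353, sR=160/593; mL=-103920/209329, mR=-80/353; mL+mR=-151360/209329 → advance -1; mR−mL=160/593 → turn +1·90°
n=1: pose=(-8,7,E); sL=4/13, sR=40/97; mL=-714/1261, mR=-2/13; mL+mR=-908/1261 → advance -1; mR−mL=40/97 → turn +1·90°
n=2: pose=(-9,7,N); sL=32/149, sR=160/493; mL=-31728/73457, mR=-16/149; mL+mR=-39616/73457 → advance -1; mR−mL=160/493 → turn +1·90°
n=3: pose=(-9,6,W); sL=80/289, sR=80/349; mL=-37080/100861, mR=-40/289; mL+mR=-51040/100861 → advance -1; mR−mL=80/349 → turn +1·90°

0 160/353 160/593 -103920/209329 -80/353 -8 6 S
1 4/13 40/97 -714/1261 -2/13 -8 7 E
2 32/149 160/493 -31728/73457 -16/149 -9 7 N
3 80/289 80/349 -37080/100861 -40/289 -9 6 W
final -8 6 S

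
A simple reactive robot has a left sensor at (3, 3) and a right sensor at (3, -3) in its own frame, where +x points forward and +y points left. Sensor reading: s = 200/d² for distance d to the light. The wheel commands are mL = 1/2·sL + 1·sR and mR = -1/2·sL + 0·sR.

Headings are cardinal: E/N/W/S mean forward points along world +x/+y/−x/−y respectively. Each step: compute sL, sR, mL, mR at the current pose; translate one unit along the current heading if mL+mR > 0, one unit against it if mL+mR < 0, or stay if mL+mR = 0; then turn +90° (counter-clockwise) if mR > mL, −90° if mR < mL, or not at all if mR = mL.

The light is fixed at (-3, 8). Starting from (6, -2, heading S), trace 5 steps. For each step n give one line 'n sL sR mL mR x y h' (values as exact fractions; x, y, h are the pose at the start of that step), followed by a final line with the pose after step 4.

n=0: pose=(6,-2,S); sL=200/313, sR=40/41; mL=16620/12833, mR=-100/313; mL+mR=40/41 → advance +1; mR−mL=-20720/12833 → turn -1·90°
n=1: pose=(6,-3,W); sL=25/29, sR=2; mL=141/58, mR=-25/58; mL+mR=2 → advance +1; mR−mL=-83/29 → turn -1·90°
n=2: pose=(5,-3,N); sL=200/89, sR=40/37; mL=7260/3293, mR=-100/89; mL+mR=40/37 → advance +1; mR−mL=-10960/3293 → turn -1·90°
n=3: pose=(5,-2,E); sL=20/17, sR=20/29; mL=630/493, mR=-10/17; mL+mR=20/29 → advance +1; mR−mL=-920/493 → turn -1·90°
n=4: pose=(6,-2,S); sL=200/313, sR=40/41; mL=16620/12833, mR=-100/313; mL+mR=40/41 → advance +1; mR−mL=-20720/12833 → turn -1·90°

0 200/313 40/41 16620/12833 -100/313 6 -2 S
1 25/29 2 141/58 -25/58 6 -3 W
2 200/89 40/37 7260/3293 -100/89 5 -3 N
3 20/17 20/29 630/493 -10/17 5 -2 E
4 200/313 40/41 16620/12833 -100/313 6 -2 S
final 6 -3 W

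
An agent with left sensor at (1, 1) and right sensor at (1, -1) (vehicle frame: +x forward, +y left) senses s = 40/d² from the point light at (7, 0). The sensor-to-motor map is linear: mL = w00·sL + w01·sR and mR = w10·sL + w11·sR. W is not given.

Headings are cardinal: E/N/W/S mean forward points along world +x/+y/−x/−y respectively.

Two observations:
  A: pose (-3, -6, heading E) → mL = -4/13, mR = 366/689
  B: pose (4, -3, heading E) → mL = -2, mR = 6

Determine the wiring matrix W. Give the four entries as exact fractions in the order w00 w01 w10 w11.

0 -1 1 1/2

obs A: pose=(-3,-6,E) → sL=20/53, sR=4/13, mL=-4/13, mR=366/689
obs B: pose=(4,-3,E) → sL=5, sR=2, mL=-2, mR=6
sensor matrix S = [[20/53, 4/13], [5, 2]]; det S = -540/689
solve [mL_A; mL_B] = S·[w00; w01] and [mR_A; mR_B] = S·[w10; w11]:
  w00 = 0, w01 = -1, w10 = 1, w11 = 1/2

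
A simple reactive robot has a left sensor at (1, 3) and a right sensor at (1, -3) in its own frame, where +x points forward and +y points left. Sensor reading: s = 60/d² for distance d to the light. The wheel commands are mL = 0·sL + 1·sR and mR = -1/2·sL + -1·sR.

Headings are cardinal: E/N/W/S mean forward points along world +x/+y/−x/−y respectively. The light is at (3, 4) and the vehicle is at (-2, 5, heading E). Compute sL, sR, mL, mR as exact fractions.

15/8 3 3 -63/16

left sensor world pos  = (-1, 8); dL² = 32
right sensor world pos = (-1, 2); dR² = 20
sL = 60/32 = 15/8
sR = 60/20 = 3
mL = 0·sL + 1·sR = 3
mR = -1/2·sL + -1·sR = -63/16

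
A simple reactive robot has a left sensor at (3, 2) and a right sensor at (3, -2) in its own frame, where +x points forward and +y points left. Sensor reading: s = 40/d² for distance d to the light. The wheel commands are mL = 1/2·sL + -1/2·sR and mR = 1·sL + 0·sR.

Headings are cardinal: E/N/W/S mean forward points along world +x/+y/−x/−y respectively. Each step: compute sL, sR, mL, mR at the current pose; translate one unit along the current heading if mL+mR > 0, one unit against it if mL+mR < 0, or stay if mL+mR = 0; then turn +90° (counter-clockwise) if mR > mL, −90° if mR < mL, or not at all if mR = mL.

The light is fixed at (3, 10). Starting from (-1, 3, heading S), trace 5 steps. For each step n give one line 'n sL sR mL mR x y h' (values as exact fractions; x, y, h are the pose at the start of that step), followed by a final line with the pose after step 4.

0 5/13 5/17 10/221 5/13 -1 3 S
1 40/37 40/101 1280/3737 40/37 -1 2 E
2 4/5 20/13 -24/65 4/5 0 2 N
3 40/117 40/61 -1120/7137 40/117 0 3 W
4 5/13 5/17 10/221 5/13 -1 3 S
final -1 2 E

n=0: pose=(-1,3,S); sL=5/13, sR=5/17; mL=10/221, mR=5/13; mL+mR=95/221 → advance +1; mR−mL=75/221 → turn +1·90°
n=1: pose=(-1,2,E); sL=40/37, sR=40/101; mL=1280/3737, mR=40/37; mL+mR=5320/3737 → advance +1; mR−mL=2760/3737 → turn +1·90°
n=2: pose=(0,2,N); sL=4/5, sR=20/13; mL=-24/65, mR=4/5; mL+mR=28/65 → advance +1; mR−mL=76/65 → turn +1·90°
n=3: pose=(0,3,W); sL=40/117, sR=40/61; mL=-1120/7137, mR=40/117; mL+mR=440/2379 → advance +1; mR−mL=3560/7137 → turn +1·90°
n=4: pose=(-1,3,S); sL=5/13, sR=5/17; mL=10/221, mR=5/13; mL+mR=95/221 → advance +1; mR−mL=75/221 → turn +1·90°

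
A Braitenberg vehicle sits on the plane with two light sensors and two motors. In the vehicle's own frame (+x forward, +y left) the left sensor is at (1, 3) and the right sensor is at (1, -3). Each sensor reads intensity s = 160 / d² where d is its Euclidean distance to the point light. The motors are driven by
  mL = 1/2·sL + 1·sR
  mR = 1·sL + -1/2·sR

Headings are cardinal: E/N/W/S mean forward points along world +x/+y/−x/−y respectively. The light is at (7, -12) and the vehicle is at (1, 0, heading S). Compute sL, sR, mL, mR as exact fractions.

left sensor world pos  = (4, -1); dL² = 130
right sensor world pos = (-2, -1); dR² = 202
sL = 160/130 = 16/13
sR = 160/202 = 80/101
mL = 1/2·sL + 1·sR = 1848/1313
mR = 1·sL + -1/2·sR = 1096/1313

16/13 80/101 1848/1313 1096/1313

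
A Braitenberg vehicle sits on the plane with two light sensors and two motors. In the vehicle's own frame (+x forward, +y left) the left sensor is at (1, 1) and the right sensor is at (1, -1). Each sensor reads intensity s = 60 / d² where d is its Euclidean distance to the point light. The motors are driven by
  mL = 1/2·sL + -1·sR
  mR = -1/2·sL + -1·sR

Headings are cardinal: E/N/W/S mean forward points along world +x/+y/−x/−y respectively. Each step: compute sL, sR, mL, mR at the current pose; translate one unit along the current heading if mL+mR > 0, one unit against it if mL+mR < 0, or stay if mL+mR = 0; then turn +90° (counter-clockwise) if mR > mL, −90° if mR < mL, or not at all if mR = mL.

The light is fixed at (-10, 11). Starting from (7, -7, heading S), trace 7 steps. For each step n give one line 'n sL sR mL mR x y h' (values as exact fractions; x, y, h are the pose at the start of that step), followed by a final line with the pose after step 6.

0 12/137 60/617 -4518/84529 -11922/84529 7 -7 S
1 3/29 15/128 -243/3712 -627/3712 7 -6 W
2 12/109 60/617 -2838/67253 -10242/67253 8 -6 N
3 6/65 30/361 -867/23465 -3033/23465 8 -7 E
4 12/137 60/617 -4518/84529 -11922/84529 7 -7 S
5 3/29 15/128 -243/3712 -627/3712 7 -6 W
6 12/109 60/617 -2838/67253 -10242/67253 8 -6 N
final 8 -7 E

n=0: pose=(7,-7,S); sL=12/137, sR=60/617; mL=-4518/84529, mR=-11922/84529; mL+mR=-120/617 → advance -1; mR−mL=-12/137 → turn -1·90°
n=1: pose=(7,-6,W); sL=3/29, sR=15/128; mL=-243/3712, mR=-627/3712; mL+mR=-15/64 → advance -1; mR−mL=-3/29 → turn -1·90°
n=2: pose=(8,-6,N); sL=12/109, sR=60/617; mL=-2838/67253, mR=-10242/67253; mL+mR=-120/617 → advance -1; mR−mL=-12/109 → turn -1·90°
n=3: pose=(8,-7,E); sL=6/65, sR=30/361; mL=-867/23465, mR=-3033/23465; mL+mR=-60/361 → advance -1; mR−mL=-6/65 → turn -1·90°
n=4: pose=(7,-7,S); sL=12/137, sR=60/617; mL=-4518/84529, mR=-11922/84529; mL+mR=-120/617 → advance -1; mR−mL=-12/137 → turn -1·90°
n=5: pose=(7,-6,W); sL=3/29, sR=15/128; mL=-243/3712, mR=-627/3712; mL+mR=-15/64 → advance -1; mR−mL=-3/29 → turn -1·90°
n=6: pose=(8,-6,N); sL=12/109, sR=60/617; mL=-2838/67253, mR=-10242/67253; mL+mR=-120/617 → advance -1; mR−mL=-12/109 → turn -1·90°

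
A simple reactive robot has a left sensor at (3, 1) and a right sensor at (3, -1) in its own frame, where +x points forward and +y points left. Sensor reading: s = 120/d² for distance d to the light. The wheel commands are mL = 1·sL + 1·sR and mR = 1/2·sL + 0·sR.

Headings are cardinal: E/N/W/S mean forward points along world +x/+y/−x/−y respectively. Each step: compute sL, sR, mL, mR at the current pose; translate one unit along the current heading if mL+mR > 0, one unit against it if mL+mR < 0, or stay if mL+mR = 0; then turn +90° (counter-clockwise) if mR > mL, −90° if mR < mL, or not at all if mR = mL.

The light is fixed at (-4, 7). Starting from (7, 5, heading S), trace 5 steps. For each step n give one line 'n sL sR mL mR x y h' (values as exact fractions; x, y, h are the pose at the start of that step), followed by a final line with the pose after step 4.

n=0: pose=(7,5,S); sL=120/169, sR=24/25; mL=7056/4225, mR=60/169; mL+mR=8556/4225 → advance +1; mR−mL=-5556/4225 → turn -1·90°
n=1: pose=(7,4,W); sL=3/2, sR=30/17; mL=111/34, mR=3/4; mL+mR=273/68 → advance +1; mR−mL=-171/68 → turn -1·90°
n=2: pose=(6,4,N); sL=40/27, sR=120/121; mL=8080/3267, mR=20/27; mL+mR=3500/1089 → advance +1; mR−mL=-5660/3267 → turn -1·90°
n=3: pose=(6,5,E); sL=12/17, sR=60/89; mL=2088/1513, mR=6/17; mL+mR=2622/1513 → advance +1; mR−mL=-1554/1513 → turn -1·90°
n=4: pose=(7,5,S); sL=120/169, sR=24/25; mL=7056/4225, mR=60/169; mL+mR=8556/4225 → advance +1; mR−mL=-5556/4225 → turn -1·90°

0 120/169 24/25 7056/4225 60/169 7 5 S
1 3/2 30/17 111/34 3/4 7 4 W
2 40/27 120/121 8080/3267 20/27 6 4 N
3 12/17 60/89 2088/1513 6/17 6 5 E
4 120/169 24/25 7056/4225 60/169 7 5 S
final 7 4 W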